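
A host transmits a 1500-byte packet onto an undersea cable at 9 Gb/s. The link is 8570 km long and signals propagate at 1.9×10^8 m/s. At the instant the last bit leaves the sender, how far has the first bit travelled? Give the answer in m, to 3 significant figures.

253 m

t_tx = L/R = 12000/9000000000 = 1.33333e-06 s.
Distance = s × t_tx = 190000000 × 1.33333e-06 = 253 m.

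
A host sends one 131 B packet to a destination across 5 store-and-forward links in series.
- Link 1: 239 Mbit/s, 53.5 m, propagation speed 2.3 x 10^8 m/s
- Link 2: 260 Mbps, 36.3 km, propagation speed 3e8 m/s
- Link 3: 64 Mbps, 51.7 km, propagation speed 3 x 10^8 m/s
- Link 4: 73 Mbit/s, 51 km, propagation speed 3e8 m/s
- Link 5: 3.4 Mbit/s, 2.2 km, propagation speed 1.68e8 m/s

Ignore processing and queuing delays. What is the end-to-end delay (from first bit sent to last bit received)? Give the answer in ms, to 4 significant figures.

0.8240 ms

L = 131 × 8 = 1048 bits.
Transmission delays (L/R per hop): 0.00438494, 0.00403077, 0.016375, 0.0143562, 0.308235 ms; sum = 0.347382 ms.
Propagation delays (d/s per hop): 0.000232609, 0.121, 0.172333, 0.17, 0.0130952 ms; sum = 0.476661 ms.
End-to-end = 0.8240 ms.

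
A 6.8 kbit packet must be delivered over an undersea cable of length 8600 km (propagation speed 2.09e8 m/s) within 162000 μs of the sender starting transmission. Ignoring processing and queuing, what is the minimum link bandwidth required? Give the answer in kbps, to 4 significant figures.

Propagation delay = 8600000 / 209000000 = 41148.3 μs.
Transmission budget = 162000 − 41148.3 = 120852 μs.
R ≥ L / t_tx = 6800 bits / 0.120852 s = 56.27 kbps.

56.27 kbps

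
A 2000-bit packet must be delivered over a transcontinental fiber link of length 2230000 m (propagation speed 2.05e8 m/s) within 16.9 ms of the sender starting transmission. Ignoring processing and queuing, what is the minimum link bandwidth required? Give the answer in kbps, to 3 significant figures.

Propagation delay = 2230000 / 2.05e+08 = 10.878 ms.
Transmission budget = 16.9 − 10.878 = 6.02195 ms.
R ≥ L / t_tx = 2000 bits / 0.00602195 s = 332 kbps.

332 kbps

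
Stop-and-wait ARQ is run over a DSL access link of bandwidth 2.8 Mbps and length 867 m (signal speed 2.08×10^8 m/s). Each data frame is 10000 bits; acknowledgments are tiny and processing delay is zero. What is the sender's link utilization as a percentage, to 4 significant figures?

t_tx = L/R = 10000/2800000 = 0.00357143 s.
t_prop = 867/208000000 = 4.16827e-06 s; RTT = 8.33654e-06 s.
Cycle = t_tx + RTT = 0.00357977 s.
Utilization = t_tx / cycle = 0.00357143/0.00357977 = 99.77 %.

99.77 %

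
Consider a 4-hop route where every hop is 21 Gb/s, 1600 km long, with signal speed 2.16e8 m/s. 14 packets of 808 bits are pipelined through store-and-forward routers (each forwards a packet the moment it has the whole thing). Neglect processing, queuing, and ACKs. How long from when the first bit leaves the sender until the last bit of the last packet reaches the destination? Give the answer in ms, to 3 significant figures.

Per-hop transmission t_tx = L/R = 808/21000000000 = 3.84762e-05 ms.
Per-hop propagation t_prop = 1600000/216000000 = 7.40741 ms.
Pipeline fill: first packet needs 4·t_tx to clear all hops; remaining 13 packets each add one t_tx.
Total = (4+14-1)·t_tx + 4·t_prop = 17·3.84762e-05 + 4·7.40741 = 29.6 ms.

29.6 ms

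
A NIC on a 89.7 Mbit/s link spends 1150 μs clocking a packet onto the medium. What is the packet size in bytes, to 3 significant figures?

12900 bytes

L = R × t_tx = 89700000 b/s × 0.00115 s = 103155 bits.
In bytes: 103155 / 8 = 12900 bytes.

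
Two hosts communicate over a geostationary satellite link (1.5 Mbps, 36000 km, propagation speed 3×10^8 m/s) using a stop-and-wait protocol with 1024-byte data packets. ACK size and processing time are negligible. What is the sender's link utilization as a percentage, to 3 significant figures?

t_tx = L/R = 8192/1500000 = 0.00546133 s.
t_prop = 36000000/300000000 = 0.12 s; RTT = 0.24 s.
Cycle = t_tx + RTT = 0.245461 s.
Utilization = t_tx / cycle = 0.00546133/0.245461 = 2.22 %.

2.22 %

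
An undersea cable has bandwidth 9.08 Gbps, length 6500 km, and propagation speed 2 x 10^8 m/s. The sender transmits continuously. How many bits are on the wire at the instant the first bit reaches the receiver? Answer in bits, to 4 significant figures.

Propagation delay = 6500000 / 200000000 = 0.0325 s.
BDP = R × t_prop = 9080000000 × 0.0325 = 295100000 bits.

295100000 bits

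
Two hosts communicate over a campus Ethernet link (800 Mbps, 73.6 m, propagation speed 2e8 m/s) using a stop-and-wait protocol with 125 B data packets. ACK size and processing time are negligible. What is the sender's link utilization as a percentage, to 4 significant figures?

t_tx = L/R = 1000/800000000 = 1.25e-06 s.
t_prop = 73.6/200000000 = 3.68e-07 s; RTT = 7.36e-07 s.
Cycle = t_tx + RTT = 1.986e-06 s.
Utilization = t_tx / cycle = 1.25e-06/1.986e-06 = 62.94 %.

62.94 %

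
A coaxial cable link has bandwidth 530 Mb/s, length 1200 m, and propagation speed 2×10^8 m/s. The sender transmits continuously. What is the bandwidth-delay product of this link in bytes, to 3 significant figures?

Propagation delay = 1200 / 200000000 = 6e-06 s.
BDP = R × t_prop = 530000000 × 6e-06 = 3180 bits.
In bytes: 3180/8 = 398 bytes.

398 bytes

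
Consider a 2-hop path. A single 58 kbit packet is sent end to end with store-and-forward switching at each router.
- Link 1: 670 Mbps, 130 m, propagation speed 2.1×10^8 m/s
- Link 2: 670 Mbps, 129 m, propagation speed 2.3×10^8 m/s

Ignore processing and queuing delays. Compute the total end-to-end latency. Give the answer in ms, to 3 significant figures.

L = 58000 bits.
Transmission delay per hop = L/R = 58000/670000000 = 0.0865672 ms; 2 hops → 0.173134 ms.
Propagation delays (d/s per hop): 0.000619048, 0.00056087 ms; sum = 0.00117992 ms.
End-to-end = 0.174 ms.

0.174 ms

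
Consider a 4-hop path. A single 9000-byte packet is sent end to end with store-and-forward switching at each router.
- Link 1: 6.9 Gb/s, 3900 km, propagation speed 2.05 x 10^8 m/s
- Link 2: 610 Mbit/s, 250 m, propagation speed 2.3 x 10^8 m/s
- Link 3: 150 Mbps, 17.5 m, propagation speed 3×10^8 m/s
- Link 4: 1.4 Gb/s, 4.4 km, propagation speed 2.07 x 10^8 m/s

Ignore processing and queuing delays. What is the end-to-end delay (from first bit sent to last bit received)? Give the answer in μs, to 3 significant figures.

L = 9000 × 8 = 72000 bits.
Transmission delays (L/R per hop): 10.4348, 118.033, 480, 51.4286 μs; sum = 659.896 μs.
Propagation delays (d/s per hop): 19024.4, 1.08696, 0.0583333, 21.256 μs; sum = 19046.8 μs.
End-to-end = 19700 μs.

19700 μs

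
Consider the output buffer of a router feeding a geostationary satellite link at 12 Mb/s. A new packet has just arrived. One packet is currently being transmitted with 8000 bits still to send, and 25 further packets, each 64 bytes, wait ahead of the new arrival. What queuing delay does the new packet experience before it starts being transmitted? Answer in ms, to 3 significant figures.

Each queued packet: L/R = 512/12000000 = 0.0426667 ms.
25 queued → 1.06667 ms.
Plus remaining 8000 bits of current packet: 0.666667 ms.
Queuing delay = 1.73 ms.

1.73 ms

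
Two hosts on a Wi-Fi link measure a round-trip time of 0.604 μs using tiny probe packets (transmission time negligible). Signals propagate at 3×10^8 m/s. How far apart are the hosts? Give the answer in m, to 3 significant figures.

One-way propagation = RTT/2 = 0.302 μs.
d = s × t = 300000000 × 3.02e-07 = 90.6 m.

90.6 m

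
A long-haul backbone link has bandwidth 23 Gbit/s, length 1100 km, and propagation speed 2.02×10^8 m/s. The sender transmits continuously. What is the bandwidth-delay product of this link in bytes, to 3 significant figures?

Propagation delay = 1100000 / 202000000 = 0.00544554 s.
BDP = R × t_prop = 23000000000 × 0.00544554 = 125248000 bits.
In bytes: 125248000/8 = 15700000 bytes.

15700000 bytes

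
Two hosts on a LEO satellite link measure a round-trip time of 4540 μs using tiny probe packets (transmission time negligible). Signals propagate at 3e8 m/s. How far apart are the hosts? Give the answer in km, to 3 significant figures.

One-way propagation = RTT/2 = 2270 μs.
d = s × t = 300000000 × 0.00227 = 681 km.

681 km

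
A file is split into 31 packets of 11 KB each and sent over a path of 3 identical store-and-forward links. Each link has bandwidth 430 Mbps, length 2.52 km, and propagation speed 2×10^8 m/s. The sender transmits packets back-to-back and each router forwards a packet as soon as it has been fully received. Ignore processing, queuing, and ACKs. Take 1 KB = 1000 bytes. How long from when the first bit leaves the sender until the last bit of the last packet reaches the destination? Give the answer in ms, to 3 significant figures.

6.79 ms

Per-hop transmission t_tx = L/R = 88000/430000000 = 0.204651 ms.
Per-hop propagation t_prop = 2520/200000000 = 0.0126 ms.
Pipeline fill: first packet needs 3·t_tx to clear all hops; remaining 30 packets each add one t_tx.
Total = (3+31-1)·t_tx + 3·t_prop = 33·0.204651 + 3·0.0126 = 6.79 ms.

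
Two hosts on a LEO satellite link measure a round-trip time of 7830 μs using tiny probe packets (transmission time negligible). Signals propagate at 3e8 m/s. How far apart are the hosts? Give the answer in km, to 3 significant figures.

1170 km

One-way propagation = RTT/2 = 3915 μs.
d = s × t = 300000000 × 0.003915 = 1170 km.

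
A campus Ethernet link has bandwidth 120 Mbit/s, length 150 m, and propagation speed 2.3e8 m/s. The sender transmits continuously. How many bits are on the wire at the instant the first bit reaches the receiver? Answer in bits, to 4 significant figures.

78.26 bits

Propagation delay = 150 / 2.3e+08 = 6.52174e-07 s.
BDP = R × t_prop = 120000000 × 6.52174e-07 = 78.2609 bits.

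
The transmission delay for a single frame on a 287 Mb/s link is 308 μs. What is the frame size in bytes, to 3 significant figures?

L = R × t_tx = 287000000 b/s × 0.000308 s = 88396 bits.
In bytes: 88396 / 8 = 11000 bytes.

11000 bytes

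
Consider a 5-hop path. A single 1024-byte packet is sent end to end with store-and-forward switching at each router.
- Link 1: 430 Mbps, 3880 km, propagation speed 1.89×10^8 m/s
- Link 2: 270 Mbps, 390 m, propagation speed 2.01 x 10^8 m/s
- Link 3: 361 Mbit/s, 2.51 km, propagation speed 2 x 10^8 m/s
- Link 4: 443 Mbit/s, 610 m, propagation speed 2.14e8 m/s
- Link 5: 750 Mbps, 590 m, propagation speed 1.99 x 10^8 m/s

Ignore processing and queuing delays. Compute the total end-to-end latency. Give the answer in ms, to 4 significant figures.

20.65 ms

L = 1024 × 8 = 8192 bits.
Transmission delays (L/R per hop): 0.0190512, 0.0303407, 0.0226925, 0.0184921, 0.0109227 ms; sum = 0.101499 ms.
Propagation delays (d/s per hop): 20.5291, 0.0019403, 0.01255, 0.00285047, 0.00296482 ms; sum = 20.5494 ms.
End-to-end = 20.65 ms.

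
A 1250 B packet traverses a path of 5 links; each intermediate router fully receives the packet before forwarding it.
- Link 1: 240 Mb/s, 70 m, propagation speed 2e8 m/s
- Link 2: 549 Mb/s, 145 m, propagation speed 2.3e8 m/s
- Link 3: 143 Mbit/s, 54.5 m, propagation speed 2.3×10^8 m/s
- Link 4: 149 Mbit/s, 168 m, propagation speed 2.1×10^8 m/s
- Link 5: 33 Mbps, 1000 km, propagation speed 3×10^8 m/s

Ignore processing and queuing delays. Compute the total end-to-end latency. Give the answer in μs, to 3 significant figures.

3840 μs

L = 1250 × 8 = 10000 bits.
Transmission delays (L/R per hop): 41.6667, 18.2149, 69.9301, 67.1141, 303.03 μs; sum = 499.956 μs.
Propagation delays (d/s per hop): 0.35, 0.630435, 0.236957, 0.8, 3333.33 μs; sum = 3335.35 μs.
End-to-end = 3840 μs.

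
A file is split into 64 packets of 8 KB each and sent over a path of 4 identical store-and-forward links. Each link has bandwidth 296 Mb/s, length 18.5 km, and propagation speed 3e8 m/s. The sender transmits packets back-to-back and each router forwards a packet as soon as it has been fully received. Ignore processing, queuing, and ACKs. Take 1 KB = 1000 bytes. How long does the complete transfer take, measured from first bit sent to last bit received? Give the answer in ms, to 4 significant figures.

14.73 ms

Per-hop transmission t_tx = L/R = 64000/296000000 = 0.216216 ms.
Per-hop propagation t_prop = 18500/300000000 = 0.0616667 ms.
Pipeline fill: first packet needs 4·t_tx to clear all hops; remaining 63 packets each add one t_tx.
Total = (4+64-1)·t_tx + 4·t_prop = 67·0.216216 + 4·0.0616667 = 14.73 ms.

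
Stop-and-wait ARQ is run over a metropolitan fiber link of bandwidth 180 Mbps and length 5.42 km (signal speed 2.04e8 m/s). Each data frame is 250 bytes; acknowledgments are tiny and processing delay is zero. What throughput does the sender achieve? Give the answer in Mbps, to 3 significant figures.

31.1 Mbps

t_tx = L/R = 2000/180000000 = 1.11111e-05 s.
t_prop = 5420/204000000 = 2.65686e-05 s; RTT = 5.31373e-05 s.
Cycle = t_tx + RTT = 6.42484e-05 s.
Throughput = L / cycle = 2000 / 6.42484e-05 = 31.1 Mbps.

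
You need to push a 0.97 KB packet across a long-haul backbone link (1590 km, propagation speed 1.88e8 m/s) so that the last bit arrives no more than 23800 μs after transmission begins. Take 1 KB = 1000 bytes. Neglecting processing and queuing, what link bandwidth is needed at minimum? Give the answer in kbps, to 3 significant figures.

L = 7760 bits.
Propagation delay = 1590000 / 188000000 = 8457.45 μs.
Transmission budget = 23800 − 8457.45 = 15342.6 μs.
R ≥ L / t_tx = 7760 bits / 0.0153426 s = 506 kbps.

506 kbps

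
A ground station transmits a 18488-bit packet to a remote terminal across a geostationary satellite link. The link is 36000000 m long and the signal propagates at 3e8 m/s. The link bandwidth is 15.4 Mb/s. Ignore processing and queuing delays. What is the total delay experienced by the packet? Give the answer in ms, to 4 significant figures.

Transmission delay = L/R = 18488 / 15400000 = 1.20052 ms.
Propagation delay = d/s = 36000000 m / 300000000 m/s = 120 ms.
Total = 121.2 ms.

121.2 ms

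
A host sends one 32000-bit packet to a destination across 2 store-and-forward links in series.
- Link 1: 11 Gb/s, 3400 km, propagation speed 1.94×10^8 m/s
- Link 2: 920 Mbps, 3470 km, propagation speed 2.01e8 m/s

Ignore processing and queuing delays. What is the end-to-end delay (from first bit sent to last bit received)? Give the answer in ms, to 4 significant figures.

Transmission delays (L/R per hop): 0.00290909, 0.0347826 ms; sum = 0.0376917 ms.
Propagation delays (d/s per hop): 17.5258, 17.2637 ms; sum = 34.7895 ms.
End-to-end = 34.83 ms.

34.83 ms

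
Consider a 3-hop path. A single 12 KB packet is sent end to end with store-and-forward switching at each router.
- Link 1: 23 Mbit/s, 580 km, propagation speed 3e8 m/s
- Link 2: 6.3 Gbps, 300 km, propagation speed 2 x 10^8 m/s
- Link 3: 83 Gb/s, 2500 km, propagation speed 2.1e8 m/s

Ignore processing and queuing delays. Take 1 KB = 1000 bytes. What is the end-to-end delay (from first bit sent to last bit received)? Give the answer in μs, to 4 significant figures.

L = 96000 bits.
Transmission delays (L/R per hop): 4173.91, 15.2381, 1.15663 μs; sum = 4190.31 μs.
Propagation delays (d/s per hop): 1933.33, 1500, 11904.8 μs; sum = 15338.1 μs.
End-to-end = 19530 μs.

19530 μs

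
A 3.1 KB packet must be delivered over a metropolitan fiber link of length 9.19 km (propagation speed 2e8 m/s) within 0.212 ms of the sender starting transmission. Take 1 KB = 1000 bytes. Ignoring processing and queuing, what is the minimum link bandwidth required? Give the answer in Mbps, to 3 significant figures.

149 Mbps

L = 24800 bits.
Propagation delay = 9190 / 200000000 = 0.04595 ms.
Transmission budget = 0.212 − 0.04595 = 0.16605 ms.
R ≥ L / t_tx = 24800 bits / 0.00016605 s = 149 Mbps.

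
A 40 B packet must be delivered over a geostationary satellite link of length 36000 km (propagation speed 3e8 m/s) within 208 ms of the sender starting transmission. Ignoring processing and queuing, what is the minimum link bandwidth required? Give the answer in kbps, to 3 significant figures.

3.64 kbps

L = 320 bits.
Propagation delay = 36000000 / 300000000 = 120 ms.
Transmission budget = 208 − 120 = 88 ms.
R ≥ L / t_tx = 320 bits / 0.088 s = 3.64 kbps.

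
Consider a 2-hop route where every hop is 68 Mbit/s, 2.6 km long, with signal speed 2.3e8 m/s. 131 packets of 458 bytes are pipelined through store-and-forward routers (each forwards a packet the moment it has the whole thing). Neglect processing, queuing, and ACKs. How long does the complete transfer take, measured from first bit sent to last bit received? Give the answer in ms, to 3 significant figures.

Per-hop transmission t_tx = L/R = 3664/68000000 = 0.0538824 ms.
Per-hop propagation t_prop = 2600/2.3e+08 = 0.0113043 ms.
Pipeline fill: first packet needs 2·t_tx to clear all hops; remaining 130 packets each add one t_tx.
Total = (2+131-1)·t_tx + 2·t_prop = 132·0.0538824 + 2·0.0113043 = 7.14 ms.

7.14 ms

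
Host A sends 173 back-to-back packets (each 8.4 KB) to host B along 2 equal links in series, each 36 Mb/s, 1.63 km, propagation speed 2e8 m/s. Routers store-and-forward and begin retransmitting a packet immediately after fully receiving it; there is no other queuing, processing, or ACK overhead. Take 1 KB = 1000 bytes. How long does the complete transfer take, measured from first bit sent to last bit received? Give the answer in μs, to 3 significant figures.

325000 μs

Per-hop transmission t_tx = L/R = 67200/36000000 = 1866.67 μs.
Per-hop propagation t_prop = 1630/200000000 = 8.15 μs.
Pipeline fill: first packet needs 2·t_tx to clear all hops; remaining 172 packets each add one t_tx.
Total = (2+173-1)·t_tx + 2·t_prop = 174·1866.67 + 2·8.15 = 325000 μs.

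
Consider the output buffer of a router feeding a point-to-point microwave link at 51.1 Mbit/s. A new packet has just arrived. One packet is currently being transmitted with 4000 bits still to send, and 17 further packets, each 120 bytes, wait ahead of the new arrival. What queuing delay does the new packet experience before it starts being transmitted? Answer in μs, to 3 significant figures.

398 μs

Each queued packet: L/R = 960/51100000 = 18.7867 μs.
17 queued → 319.374 μs.
Plus remaining 4000 bits of current packet: 78.2779 μs.
Queuing delay = 398 μs.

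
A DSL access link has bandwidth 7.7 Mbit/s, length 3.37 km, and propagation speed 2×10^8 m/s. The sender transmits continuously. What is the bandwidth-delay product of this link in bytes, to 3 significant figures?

16.2 bytes

Propagation delay = 3370 / 200000000 = 1.685e-05 s.
BDP = R × t_prop = 7700000 × 1.685e-05 = 129.745 bits.
In bytes: 129.745/8 = 16.2 bytes.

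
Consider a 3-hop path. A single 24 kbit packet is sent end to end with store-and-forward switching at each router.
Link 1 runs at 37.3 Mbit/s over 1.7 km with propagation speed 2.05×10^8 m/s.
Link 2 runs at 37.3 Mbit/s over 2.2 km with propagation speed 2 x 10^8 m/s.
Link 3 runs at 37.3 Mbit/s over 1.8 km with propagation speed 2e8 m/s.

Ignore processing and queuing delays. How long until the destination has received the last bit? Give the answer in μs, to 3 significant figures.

1960 μs

L = 24000 bits.
Transmission delay per hop = L/R = 24000/37300000 = 643.432 μs; 3 hops → 1930.29 μs.
Propagation delays (d/s per hop): 8.29268, 11, 9 μs; sum = 28.2927 μs.
End-to-end = 1960 μs.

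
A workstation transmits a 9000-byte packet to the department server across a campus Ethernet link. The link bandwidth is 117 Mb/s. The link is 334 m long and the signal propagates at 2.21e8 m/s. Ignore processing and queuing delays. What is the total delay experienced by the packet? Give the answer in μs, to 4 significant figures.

616.9 μs

L = 9000 × 8 = 72000 bits.
Transmission delay = L/R = 72000 / 117000000 = 615.385 μs.
Propagation delay = d/s = 334 m / 221000000 m/s = 1.51131 μs.
Total = 616.9 μs.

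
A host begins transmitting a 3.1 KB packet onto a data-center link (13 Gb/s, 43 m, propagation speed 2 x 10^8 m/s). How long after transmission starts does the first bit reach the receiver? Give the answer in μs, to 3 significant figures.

0.215 μs

First bit experiences only propagation delay: d/s = 43/200000000 = 0.215 μs.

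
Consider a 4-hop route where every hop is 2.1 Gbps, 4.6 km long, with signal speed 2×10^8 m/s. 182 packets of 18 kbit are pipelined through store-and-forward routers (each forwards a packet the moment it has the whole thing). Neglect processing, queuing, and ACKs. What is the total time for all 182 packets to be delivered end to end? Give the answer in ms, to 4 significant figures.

1.678 ms

Per-hop transmission t_tx = L/R = 18000/2100000000 = 0.00857143 ms.
Per-hop propagation t_prop = 4600/200000000 = 0.023 ms.
Pipeline fill: first packet needs 4·t_tx to clear all hops; remaining 181 packets each add one t_tx.
Total = (4+182-1)·t_tx + 4·t_prop = 185·0.00857143 + 4·0.023 = 1.678 ms.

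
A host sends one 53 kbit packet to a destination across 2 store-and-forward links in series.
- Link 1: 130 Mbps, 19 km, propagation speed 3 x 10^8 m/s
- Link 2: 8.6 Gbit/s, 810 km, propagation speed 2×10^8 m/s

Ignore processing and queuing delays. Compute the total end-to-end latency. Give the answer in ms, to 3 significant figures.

L = 53000 bits.
Transmission delays (L/R per hop): 0.407692, 0.00616279 ms; sum = 0.413855 ms.
Propagation delays (d/s per hop): 0.0633333, 4.05 ms; sum = 4.11333 ms.
End-to-end = 4.53 ms.

4.53 ms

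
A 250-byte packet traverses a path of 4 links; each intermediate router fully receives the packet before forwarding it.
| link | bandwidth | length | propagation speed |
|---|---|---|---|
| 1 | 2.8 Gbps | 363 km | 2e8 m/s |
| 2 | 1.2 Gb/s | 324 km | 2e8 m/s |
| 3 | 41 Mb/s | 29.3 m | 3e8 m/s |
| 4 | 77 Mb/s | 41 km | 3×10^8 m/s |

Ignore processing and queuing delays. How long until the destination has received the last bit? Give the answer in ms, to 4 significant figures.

3.649 ms

L = 250 × 8 = 2000 bits.
Transmission delays (L/R per hop): 0.000714286, 0.00166667, 0.0487805, 0.025974 ms; sum = 0.0771355 ms.
Propagation delays (d/s per hop): 1.815, 1.62, 9.76667e-05, 0.136667 ms; sum = 3.57176 ms.
End-to-end = 3.649 ms.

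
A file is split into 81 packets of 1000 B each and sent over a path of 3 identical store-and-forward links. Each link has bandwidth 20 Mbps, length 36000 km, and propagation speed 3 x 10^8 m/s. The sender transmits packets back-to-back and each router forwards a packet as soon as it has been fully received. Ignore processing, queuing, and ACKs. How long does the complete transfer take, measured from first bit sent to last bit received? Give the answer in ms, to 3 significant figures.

393 ms

Per-hop transmission t_tx = L/R = 8000/20000000 = 0.4 ms.
Per-hop propagation t_prop = 36000000/300000000 = 120 ms.
Pipeline fill: first packet needs 3·t_tx to clear all hops; remaining 80 packets each add one t_tx.
Total = (3+81-1)·t_tx + 3·t_prop = 83·0.4 + 3·120 = 393 ms.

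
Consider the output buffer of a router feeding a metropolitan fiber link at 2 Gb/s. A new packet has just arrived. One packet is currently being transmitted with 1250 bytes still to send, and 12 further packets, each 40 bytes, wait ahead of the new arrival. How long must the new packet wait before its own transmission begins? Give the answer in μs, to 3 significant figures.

Each queued packet: L/R = 320/2000000000 = 0.16 μs.
12 queued → 1.92 μs.
Plus remaining 10000 bits of current packet: 5 μs.
Queuing delay = 6.92 μs.

6.92 μs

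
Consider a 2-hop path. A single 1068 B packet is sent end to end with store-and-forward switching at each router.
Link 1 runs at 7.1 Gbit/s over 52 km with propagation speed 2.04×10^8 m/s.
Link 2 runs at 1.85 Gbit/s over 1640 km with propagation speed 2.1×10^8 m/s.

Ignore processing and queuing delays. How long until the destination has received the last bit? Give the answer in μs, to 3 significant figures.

8070 μs

L = 1068 × 8 = 8544 bits.
Transmission delays (L/R per hop): 1.20338, 4.61838 μs; sum = 5.82176 μs.
Propagation delays (d/s per hop): 254.902, 7809.52 μs; sum = 8064.43 μs.
End-to-end = 8070 μs.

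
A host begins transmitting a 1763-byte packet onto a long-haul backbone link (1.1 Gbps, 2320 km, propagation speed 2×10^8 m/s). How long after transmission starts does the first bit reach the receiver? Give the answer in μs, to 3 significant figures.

First bit experiences only propagation delay: d/s = 2320000/200000000 = 11600 μs.

11600 μs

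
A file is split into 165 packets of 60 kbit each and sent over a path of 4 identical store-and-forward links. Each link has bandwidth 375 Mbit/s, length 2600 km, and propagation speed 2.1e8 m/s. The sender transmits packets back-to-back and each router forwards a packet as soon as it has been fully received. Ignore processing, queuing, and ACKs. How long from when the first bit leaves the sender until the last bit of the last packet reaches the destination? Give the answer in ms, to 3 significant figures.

76.4 ms

Per-hop transmission t_tx = L/R = 60000/375000000 = 0.16 ms.
Per-hop propagation t_prop = 2600000/210000000 = 12.381 ms.
Pipeline fill: first packet needs 4·t_tx to clear all hops; remaining 164 packets each add one t_tx.
Total = (4+165-1)·t_tx + 4·t_prop = 168·0.16 + 4·12.381 = 76.4 ms.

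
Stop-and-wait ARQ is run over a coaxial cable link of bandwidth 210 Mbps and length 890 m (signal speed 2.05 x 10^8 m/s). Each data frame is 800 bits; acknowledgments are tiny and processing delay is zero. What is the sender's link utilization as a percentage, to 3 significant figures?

t_tx = L/R = 800/210000000 = 3.80952e-06 s.
t_prop = 890/2.05e+08 = 4.34146e-06 s; RTT = 8.68293e-06 s.
Cycle = t_tx + RTT = 1.24925e-05 s.
Utilization = t_tx / cycle = 3.80952e-06/1.24925e-05 = 30.5 %.

30.5 %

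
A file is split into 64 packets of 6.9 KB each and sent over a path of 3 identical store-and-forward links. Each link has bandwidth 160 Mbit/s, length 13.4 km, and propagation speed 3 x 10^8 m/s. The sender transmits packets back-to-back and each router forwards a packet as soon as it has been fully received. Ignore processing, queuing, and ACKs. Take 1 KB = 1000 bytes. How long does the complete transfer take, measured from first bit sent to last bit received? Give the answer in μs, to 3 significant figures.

Per-hop transmission t_tx = L/R = 55200/160000000 = 345 μs.
Per-hop propagation t_prop = 13400/300000000 = 44.6667 μs.
Pipeline fill: first packet needs 3·t_tx to clear all hops; remaining 63 packets each add one t_tx.
Total = (3+64-1)·t_tx + 3·t_prop = 66·345 + 3·44.6667 = 22900 μs.

22900 μs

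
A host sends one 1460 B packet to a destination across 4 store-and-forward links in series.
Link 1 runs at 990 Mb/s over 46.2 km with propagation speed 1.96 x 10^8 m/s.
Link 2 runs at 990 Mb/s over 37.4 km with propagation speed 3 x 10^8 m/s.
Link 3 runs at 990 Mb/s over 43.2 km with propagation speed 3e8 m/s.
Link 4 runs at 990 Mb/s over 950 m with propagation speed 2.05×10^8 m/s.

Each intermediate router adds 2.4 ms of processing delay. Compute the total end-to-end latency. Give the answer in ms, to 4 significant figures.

L = 1460 × 8 = 11680 bits.
Transmission delay per hop = L/R = 11680/990000000 = 0.011798 ms; 4 hops → 0.0471919 ms.
Propagation delays (d/s per hop): 0.235714, 0.124667, 0.144, 0.00463415 ms; sum = 0.509015 ms.
Processing at 3 router(s): 3 × 2.4 ms = 7.2 ms.
End-to-end = 7.756 ms.

7.756 ms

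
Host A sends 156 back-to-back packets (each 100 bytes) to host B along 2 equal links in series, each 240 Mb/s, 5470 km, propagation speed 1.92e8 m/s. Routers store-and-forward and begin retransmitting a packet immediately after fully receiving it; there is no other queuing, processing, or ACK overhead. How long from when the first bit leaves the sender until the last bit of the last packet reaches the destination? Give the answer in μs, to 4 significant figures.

57500 μs

Per-hop transmission t_tx = L/R = 800/240000000 = 3.33333 μs.
Per-hop propagation t_prop = 5470000/192000000 = 28489.6 μs.
Pipeline fill: first packet needs 2·t_tx to clear all hops; remaining 155 packets each add one t_tx.
Total = (2+156-1)·t_tx + 2·t_prop = 157·3.33333 + 2·28489.6 = 57500 μs.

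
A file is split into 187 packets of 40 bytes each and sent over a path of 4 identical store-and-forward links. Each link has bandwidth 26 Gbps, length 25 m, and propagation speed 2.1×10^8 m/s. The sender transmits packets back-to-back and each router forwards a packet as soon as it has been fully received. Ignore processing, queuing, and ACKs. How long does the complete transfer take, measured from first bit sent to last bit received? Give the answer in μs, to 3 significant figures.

Per-hop transmission t_tx = L/R = 320/26000000000 = 0.0123077 μs.
Per-hop propagation t_prop = 25/210000000 = 0.119048 μs.
Pipeline fill: first packet needs 4·t_tx to clear all hops; remaining 186 packets each add one t_tx.
Total = (4+187-1)·t_tx + 4·t_prop = 190·0.0123077 + 4·0.119048 = 2.81 μs.

2.81 μs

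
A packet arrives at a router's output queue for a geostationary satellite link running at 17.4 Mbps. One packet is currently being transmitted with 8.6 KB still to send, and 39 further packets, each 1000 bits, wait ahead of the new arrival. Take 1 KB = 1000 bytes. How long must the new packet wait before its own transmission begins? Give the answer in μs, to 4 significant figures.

Each queued packet: L/R = 1000/17400000 = 57.4713 μs.
39 queued → 2241.38 μs.
Plus remaining 68800 bits of current packet: 3954.02 μs.
Queuing delay = 6195 μs.

6195 μs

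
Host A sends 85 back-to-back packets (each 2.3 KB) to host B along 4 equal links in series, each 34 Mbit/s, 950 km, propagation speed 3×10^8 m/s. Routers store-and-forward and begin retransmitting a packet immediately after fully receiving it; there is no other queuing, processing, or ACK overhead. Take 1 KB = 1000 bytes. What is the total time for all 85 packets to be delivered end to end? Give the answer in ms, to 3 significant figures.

60.3 ms

Per-hop transmission t_tx = L/R = 18400/34000000 = 0.541176 ms.
Per-hop propagation t_prop = 950000/300000000 = 3.16667 ms.
Pipeline fill: first packet needs 4·t_tx to clear all hops; remaining 84 packets each add one t_tx.
Total = (4+85-1)·t_tx + 4·t_prop = 88·0.541176 + 4·3.16667 = 60.3 ms.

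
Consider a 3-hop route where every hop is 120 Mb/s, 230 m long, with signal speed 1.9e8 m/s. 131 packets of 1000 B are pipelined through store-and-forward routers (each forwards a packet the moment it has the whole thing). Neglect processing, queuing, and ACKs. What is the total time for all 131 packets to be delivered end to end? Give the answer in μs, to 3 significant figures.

8870 μs

Per-hop transmission t_tx = L/R = 8000/120000000 = 66.6667 μs.
Per-hop propagation t_prop = 230/190000000 = 1.21053 μs.
Pipeline fill: first packet needs 3·t_tx to clear all hops; remaining 130 packets each add one t_tx.
Total = (3+131-1)·t_tx + 3·t_prop = 133·66.6667 + 3·1.21053 = 8870 μs.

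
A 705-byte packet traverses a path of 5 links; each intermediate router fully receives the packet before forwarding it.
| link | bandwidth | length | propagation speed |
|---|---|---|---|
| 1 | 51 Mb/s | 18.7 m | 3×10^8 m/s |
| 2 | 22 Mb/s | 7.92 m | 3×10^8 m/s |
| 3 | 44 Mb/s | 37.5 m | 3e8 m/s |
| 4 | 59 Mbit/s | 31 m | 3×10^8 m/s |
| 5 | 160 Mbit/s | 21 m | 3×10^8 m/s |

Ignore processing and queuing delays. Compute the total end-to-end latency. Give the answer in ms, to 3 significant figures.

L = 705 × 8 = 5640 bits.
Transmission delays (L/R per hop): 0.110588, 0.256364, 0.128182, 0.0955932, 0.03525 ms; sum = 0.625977 ms.
Propagation delays (d/s per hop): 6.23333e-05, 2.64e-05, 0.000125, 0.000103333, 7e-05 ms; sum = 0.000387067 ms.
End-to-end = 0.626 ms.

0.626 ms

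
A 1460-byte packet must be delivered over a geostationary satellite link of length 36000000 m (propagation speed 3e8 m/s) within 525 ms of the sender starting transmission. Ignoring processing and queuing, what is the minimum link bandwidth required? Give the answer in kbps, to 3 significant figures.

28.8 kbps

L = 11680 bits.
Propagation delay = 36000000 / 300000000 = 120 ms.
Transmission budget = 525 − 120 = 405 ms.
R ≥ L / t_tx = 11680 bits / 0.405 s = 28.8 kbps.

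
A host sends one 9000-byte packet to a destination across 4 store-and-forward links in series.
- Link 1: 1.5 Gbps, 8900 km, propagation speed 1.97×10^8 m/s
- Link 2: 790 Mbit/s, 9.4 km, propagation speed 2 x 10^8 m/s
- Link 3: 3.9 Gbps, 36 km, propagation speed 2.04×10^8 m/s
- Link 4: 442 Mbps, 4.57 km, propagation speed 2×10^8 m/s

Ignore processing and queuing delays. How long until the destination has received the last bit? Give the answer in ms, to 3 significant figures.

45.7 ms

L = 9000 × 8 = 72000 bits.
Transmission delays (L/R per hop): 0.048, 0.0911392, 0.0184615, 0.162896 ms; sum = 0.320497 ms.
Propagation delays (d/s per hop): 45.1777, 0.047, 0.176471, 0.02285 ms; sum = 45.424 ms.
End-to-end = 45.7 ms.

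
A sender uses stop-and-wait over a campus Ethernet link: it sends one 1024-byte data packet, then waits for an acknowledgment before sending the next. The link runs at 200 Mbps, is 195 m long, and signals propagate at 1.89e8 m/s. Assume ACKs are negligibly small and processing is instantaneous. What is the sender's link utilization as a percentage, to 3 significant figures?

t_tx = L/R = 8192/200000000 = 4.096e-05 s.
t_prop = 195/189000000 = 1.03175e-06 s; RTT = 2.06349e-06 s.
Cycle = t_tx + RTT = 4.30235e-05 s.
Utilization = t_tx / cycle = 4.096e-05/4.30235e-05 = 95.2 %.

95.2 %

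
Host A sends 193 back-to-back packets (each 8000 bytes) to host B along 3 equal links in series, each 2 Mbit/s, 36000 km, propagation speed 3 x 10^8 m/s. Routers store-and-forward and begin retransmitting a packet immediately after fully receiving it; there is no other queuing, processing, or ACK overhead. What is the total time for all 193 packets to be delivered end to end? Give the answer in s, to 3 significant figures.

Per-hop transmission t_tx = L/R = 64000/2000000 = 0.032 s.
Per-hop propagation t_prop = 36000000/300000000 = 0.12 s.
Pipeline fill: first packet needs 3·t_tx to clear all hops; remaining 192 packets each add one t_tx.
Total = (3+193-1)·t_tx + 3·t_prop = 195·0.032 + 3·0.12 = 6.60 s.

6.60 s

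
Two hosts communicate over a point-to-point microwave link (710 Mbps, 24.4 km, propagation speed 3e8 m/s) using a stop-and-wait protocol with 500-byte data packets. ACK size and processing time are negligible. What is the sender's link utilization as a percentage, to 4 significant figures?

t_tx = L/R = 4000/710000000 = 5.6338e-06 s.
t_prop = 24400/300000000 = 8.13333e-05 s; RTT = 0.000162667 s.
Cycle = t_tx + RTT = 0.0001683 s.
Utilization = t_tx / cycle = 5.6338e-06/0.0001683 = 3.347 %.

3.347 %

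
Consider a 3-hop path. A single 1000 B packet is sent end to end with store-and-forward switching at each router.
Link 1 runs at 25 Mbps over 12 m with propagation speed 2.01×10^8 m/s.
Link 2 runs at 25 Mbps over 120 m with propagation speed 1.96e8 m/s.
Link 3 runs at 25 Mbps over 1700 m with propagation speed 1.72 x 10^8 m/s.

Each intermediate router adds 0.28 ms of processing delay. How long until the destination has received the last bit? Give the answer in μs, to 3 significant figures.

L = 1000 × 8 = 8000 bits.
Transmission delay per hop = L/R = 8000/25000000 = 320 μs; 3 hops → 960 μs.
Propagation delays (d/s per hop): 0.0597015, 0.612245, 9.88372 μs; sum = 10.5557 μs.
Processing at 2 router(s): 2 × 0.28 ms = 560 μs.
End-to-end = 1530 μs.

1530 μs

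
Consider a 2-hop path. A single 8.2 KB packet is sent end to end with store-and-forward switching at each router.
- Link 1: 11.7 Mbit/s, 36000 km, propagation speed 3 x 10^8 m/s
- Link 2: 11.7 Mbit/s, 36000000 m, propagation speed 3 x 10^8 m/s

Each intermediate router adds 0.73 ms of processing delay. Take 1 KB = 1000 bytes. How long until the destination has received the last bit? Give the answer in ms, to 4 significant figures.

L = 65600 bits.
Transmission delay per hop = L/R = 65600/11700000 = 5.60684 ms; 2 hops → 11.2137 ms.
Propagation delays (d/s per hop): 120, 120 ms; sum = 240 ms.
Processing at 1 router(s): 1 × 0.73 ms = 0.73 ms.
End-to-end = 251.9 ms.

251.9 ms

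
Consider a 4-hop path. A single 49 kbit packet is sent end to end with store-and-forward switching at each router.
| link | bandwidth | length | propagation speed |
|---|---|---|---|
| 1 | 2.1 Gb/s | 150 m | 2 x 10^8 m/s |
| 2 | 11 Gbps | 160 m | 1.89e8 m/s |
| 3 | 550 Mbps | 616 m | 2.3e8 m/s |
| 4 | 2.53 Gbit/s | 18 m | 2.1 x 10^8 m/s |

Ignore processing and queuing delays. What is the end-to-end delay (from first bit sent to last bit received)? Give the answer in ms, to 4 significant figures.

L = 49000 bits.
Transmission delays (L/R per hop): 0.0233333, 0.00445455, 0.0890909, 0.0193676 ms; sum = 0.136246 ms.
Propagation delays (d/s per hop): 0.00075, 0.000846561, 0.00267826, 8.57143e-05 ms; sum = 0.00436054 ms.
End-to-end = 0.1406 ms.

0.1406 ms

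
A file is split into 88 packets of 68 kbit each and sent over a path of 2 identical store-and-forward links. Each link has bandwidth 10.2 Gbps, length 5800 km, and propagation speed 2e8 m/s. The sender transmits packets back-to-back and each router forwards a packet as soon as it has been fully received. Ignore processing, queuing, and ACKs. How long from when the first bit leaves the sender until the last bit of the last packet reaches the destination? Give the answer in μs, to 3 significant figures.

Per-hop transmission t_tx = L/R = 68000/10200000000 = 6.66667 μs.
Per-hop propagation t_prop = 5800000/200000000 = 29000 μs.
Pipeline fill: first packet needs 2·t_tx to clear all hops; remaining 87 packets each add one t_tx.
Total = (2+88-1)·t_tx + 2·t_prop = 89·6.66667 + 2·29000 = 58600 μs.

58600 μs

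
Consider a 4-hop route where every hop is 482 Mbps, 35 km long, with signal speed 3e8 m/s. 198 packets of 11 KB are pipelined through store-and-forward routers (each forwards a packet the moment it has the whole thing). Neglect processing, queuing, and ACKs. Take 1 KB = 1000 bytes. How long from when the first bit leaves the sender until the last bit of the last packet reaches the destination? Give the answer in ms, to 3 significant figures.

37.2 ms

Per-hop transmission t_tx = L/R = 88000/482000000 = 0.182573 ms.
Per-hop propagation t_prop = 35000/300000000 = 0.116667 ms.
Pipeline fill: first packet needs 4·t_tx to clear all hops; remaining 197 packets each add one t_tx.
Total = (4+198-1)·t_tx + 4·t_prop = 201·0.182573 + 4·0.116667 = 37.2 ms.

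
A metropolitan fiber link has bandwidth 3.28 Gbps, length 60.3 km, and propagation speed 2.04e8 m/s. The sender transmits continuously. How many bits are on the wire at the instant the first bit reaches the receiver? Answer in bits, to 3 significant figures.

Propagation delay = 60300 / 204000000 = 0.000295588 s.
BDP = R × t_prop = 3280000000 × 0.000295588 = 969529 bits.

970000 bits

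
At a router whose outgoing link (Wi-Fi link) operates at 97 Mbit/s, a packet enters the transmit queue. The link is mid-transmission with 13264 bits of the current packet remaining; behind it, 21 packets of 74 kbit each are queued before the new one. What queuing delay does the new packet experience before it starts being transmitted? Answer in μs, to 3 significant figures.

16200 μs

Each queued packet: L/R = 74000/97000000 = 762.887 μs.
21 queued → 16020.6 μs.
Plus remaining 13264 bits of current packet: 136.742 μs.
Queuing delay = 16200 μs.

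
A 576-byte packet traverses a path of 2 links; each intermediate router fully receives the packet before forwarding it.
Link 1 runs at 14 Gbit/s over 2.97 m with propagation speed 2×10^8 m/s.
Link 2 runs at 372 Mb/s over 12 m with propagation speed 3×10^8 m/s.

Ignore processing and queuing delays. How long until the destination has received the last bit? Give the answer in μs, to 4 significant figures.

L = 576 × 8 = 4608 bits.
Transmission delays (L/R per hop): 0.329143, 12.3871 μs; sum = 12.7162 μs.
Propagation delays (d/s per hop): 0.01485, 0.04 μs; sum = 0.05485 μs.
End-to-end = 12.77 μs.

12.77 μs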